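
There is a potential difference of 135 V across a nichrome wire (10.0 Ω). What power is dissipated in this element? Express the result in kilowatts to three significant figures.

1.82 kW

Voltage and resistance are given, so P = V²/R is the one-step route.
P = (135 V)² / 10.0 Ω = 1822 W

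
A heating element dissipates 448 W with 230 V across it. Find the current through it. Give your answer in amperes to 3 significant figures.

1.95 A

Rearranging the power relation for the two known quantities gives I = P / V.
I = 448 / 230 = 1.948 A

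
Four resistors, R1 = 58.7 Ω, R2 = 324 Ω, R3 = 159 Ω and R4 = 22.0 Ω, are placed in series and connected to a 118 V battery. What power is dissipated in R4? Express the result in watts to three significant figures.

Every series element carries the same I. Get I from the total resistance, then P = I² × R4.
R_total = 58.7 + 324 + 159 + 22.0 = 563.7 Ω
I = V / R_total = 118 / 563.7 = 0.2093 A
P_R4 = I² × R4 = (0.2093)² × 22.0 = 0.9640 W

0.964 W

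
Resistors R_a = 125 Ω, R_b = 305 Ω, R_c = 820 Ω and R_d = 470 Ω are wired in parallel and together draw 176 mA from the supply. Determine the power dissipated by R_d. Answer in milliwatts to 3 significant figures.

308 mW

Only the total current is stated, so first find the parallel equivalent to get the voltage across the combination.
1/R_eq = 1/125 + 1/305 + 1/820 + 1/470 ⇒ R_eq = 68.37 Ω
V = I_total × R_eq = 0.1760 × 68.37 = 12.03 V
P_R_d = V² / R_d = (12.03)² / 470 = 0.3081 W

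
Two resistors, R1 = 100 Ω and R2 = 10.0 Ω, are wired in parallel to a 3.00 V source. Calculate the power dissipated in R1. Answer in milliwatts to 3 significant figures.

90.0 mW

The supply voltage appears across each parallel branch — just use P = V²/R1.
P_R1 = V² / R1 = (3.00)² / 100 Ω = 0.09000 W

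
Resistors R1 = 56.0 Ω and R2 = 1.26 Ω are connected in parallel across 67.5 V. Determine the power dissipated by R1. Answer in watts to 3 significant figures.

81.4 W

The supply voltage appears across each parallel branch — just use P = V²/R1.
P_R1 = V² / R1 = (67.5)² / 56.0 Ω = 81.36 W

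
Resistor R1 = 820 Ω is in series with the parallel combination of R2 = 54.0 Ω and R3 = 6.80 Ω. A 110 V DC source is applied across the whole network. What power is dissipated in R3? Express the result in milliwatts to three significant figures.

First combine the parallel branches into one equivalent R_p, then R1 + R_p is a series pair.
R_p = (54.0×6.80)/(54.0+6.80) = 6.039 Ω
R_total = 820 + 6.039 = 826.0 Ω
I = V / R_total = 110 / 826.0 = 0.1332 A
Voltage across the parallel pair: V_p = I × R_p = 0.1332 × 6.039 = 0.8042 V
R3 is across V_p, so use P = V²/R for that branch.
P_R3 = (0.8042)² / 6.80 = 0.09512 W

95.1 mW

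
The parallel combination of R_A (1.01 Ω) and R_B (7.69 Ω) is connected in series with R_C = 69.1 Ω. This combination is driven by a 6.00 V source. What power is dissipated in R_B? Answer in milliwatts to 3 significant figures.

Reduce the parallel combination to a single R_p; the circuit then becomes R_p in series with the remaining resistor.
R_p = (1.01×7.69)/(1.01+7.69) = 0.8927 Ω
R_total = R_p + 69.1 = 0.8927 + 69.1 = 69.99 Ω
I = V / R_total = 6.00 / 69.99 = 0.08572 A
Voltage across the parallel pair: V_p = I × R_p = 0.08572 × 0.8927 = 0.07653 V
R_B sits across V_p; its power is V_p²/R.
P_R_B = (0.07653)² / 7.69 = 0.0007616 W

0.762 mW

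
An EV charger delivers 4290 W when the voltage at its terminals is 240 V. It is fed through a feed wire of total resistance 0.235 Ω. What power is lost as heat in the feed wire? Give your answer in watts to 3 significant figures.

The feed wire is a series resistance carrying the load current; its dissipation is I²R_line.
I = P / V = 4290 / 240 = 17.88 A through the feed wire.
P_line = I² R_line = (17.88)² × 0.235 = 75.09 W

75.1 W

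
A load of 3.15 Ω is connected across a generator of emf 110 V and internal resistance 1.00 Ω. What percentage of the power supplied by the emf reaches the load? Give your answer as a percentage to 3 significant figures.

75.9 %

Efficiency is P_load / P_total. With a series r and R sharing the same I, P = I²R for each, so η = R/(R+r).
η = R / (R + r) = 3.15 / (3.15 + 1.00) = 0.7590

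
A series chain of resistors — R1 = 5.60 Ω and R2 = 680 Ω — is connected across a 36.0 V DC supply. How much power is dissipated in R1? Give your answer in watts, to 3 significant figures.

0.0154 W

Every series element carries the same I. Get I from the total resistance, then P = I² × R1.
R_total = 5.60 + 680 = 685.6 Ω
I = V / R_total = 36.0 / 685.6 = 0.05251 A
P_R1 = I² × R1 = (0.05251)² × 5.60 = 0.01544 W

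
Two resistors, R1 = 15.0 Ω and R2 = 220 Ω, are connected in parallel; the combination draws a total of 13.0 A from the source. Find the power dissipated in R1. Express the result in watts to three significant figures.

2220 W

The branches share the same voltage, but only the total current is given — find V from the equivalent resistance first.
1/R_eq = 1/15.0 + 1/220 ⇒ R_eq = 14.04 Ω
V = I_total × R_eq = 13.00 × 14.04 = 182.6 V
P_R1 = V² / R1 = (182.6)² / 15.0 = 2222 W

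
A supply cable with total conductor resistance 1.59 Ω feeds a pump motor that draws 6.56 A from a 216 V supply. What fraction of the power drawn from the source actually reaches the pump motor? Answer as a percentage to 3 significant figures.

95.2 %

The supply cable carries the full 6.56 A.
P_line = I² R_line = (6.560)² × 1.59 = 68.42 W
P_source = V I = 216 × 6.560 = 1417 W; P_load = 1349 W
η = P_load / P_source = 1349 / 1417 = 0.9517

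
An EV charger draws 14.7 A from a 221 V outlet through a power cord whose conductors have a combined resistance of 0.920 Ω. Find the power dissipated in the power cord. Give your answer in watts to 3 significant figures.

Line loss is just I²R for the cable — we know both I and R_line directly.
The power cord carries the full 14.7 A.
P_line = I² R_line = (14.70)² × 0.920 = 198.8 W

199 W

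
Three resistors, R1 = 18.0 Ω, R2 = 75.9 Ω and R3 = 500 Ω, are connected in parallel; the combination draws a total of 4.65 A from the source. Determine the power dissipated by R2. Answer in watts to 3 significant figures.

56.9 W

Parallel branches share V, not I — compute V via R_eq, then use V²/R for the target branch.
1/R_eq = 1/18.0 + 1/75.9 + 1/500 ⇒ R_eq = 14.14 Ω
V = I_total × R_eq = 4.650 × 14.14 = 65.74 V
P_R2 = V² / R2 = (65.74)² / 75.9 = 56.94 W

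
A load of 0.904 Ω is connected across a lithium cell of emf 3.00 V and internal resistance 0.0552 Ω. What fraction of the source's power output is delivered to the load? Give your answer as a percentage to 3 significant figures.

94.2 %

Efficiency is P_load / P_total. With a series r and R sharing the same I, P = I²R for each, so η = R/(R+r).
η = R / (R + r) = 0.904 / (0.904 + 0.0552) = 0.9425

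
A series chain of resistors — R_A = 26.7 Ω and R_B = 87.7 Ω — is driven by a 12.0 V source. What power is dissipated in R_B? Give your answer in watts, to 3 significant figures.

0.965 W

Every series element carries the same I. Get I from the total resistance, then P = I² × R_B.
R_total = 26.7 + 87.7 = 114.4 Ω
I = V / R_total = 12.0 / 114.4 = 0.1049 A
P_R_B = I² × R_B = (0.1049)² × 87.7 = 0.9650 W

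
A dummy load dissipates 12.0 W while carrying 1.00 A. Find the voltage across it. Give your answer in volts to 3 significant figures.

Rearranging the power relation for the two known quantities gives V = P / I.
V = 12.0 / 1.000 = 12.00 V

12.0 V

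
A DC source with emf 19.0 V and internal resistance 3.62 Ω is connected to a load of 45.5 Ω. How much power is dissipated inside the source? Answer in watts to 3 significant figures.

0.542 W

The source's internal resistance is just another series element carrying I; its dissipation is I²r.
I = ε / (r + R) = 19.0 / (3.62 + 45.5) = 0.3868 A
P_int = I² r = (0.3868)² × 3.62 = 0.5416 W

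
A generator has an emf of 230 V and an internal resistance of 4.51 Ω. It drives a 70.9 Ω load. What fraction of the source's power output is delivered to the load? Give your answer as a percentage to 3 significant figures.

Efficiency is P_load / P_total. With a series r and R sharing the same I, P = I²R for each, so η = R/(R+r).
η = R / (R + r) = 70.9 / (70.9 + 4.51) = 0.9402

94.0 %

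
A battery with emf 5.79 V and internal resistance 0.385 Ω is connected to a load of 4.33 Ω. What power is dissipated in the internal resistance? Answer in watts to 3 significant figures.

Internal loss is I²r, with I set by the total series resistance r+R.
I = ε / (r + R) = 5.79 / (0.385 + 4.33) = 1.228 A
P_int = I² r = (1.228)² × 0.385 = 0.5806 W

0.581 W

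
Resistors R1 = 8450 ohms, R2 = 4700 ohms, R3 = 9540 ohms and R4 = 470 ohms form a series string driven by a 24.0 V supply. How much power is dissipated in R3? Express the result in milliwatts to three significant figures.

10.2 mW

Every series element carries the same I. Get I from the total resistance, then P = I² × R3.
R_total = 8450 + 4700 + 9540 + 470 = 23160 Ω
I = V / R_total = 24.0 / 23160 = 0.001036 A
P_R3 = I² × R3 = (0.001036)² × 9540 = 0.01024 W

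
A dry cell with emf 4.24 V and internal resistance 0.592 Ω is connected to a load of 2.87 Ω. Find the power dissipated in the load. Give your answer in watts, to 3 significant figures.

4.30 W

Find the circuit current first, then P = I²R for the load (series elements share I).
I = ε / (r + R) = 4.24 / (0.592 + 2.87) = 1.225 A
P_load = I² R = (1.225)² × 2.87 = 4.305 W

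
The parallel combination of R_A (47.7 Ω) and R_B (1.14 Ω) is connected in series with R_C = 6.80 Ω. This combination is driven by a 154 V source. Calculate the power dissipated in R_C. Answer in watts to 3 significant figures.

Combine R_A and R_B into their parallel equivalent first, reducing the network to two series resistors.
R_p = (47.7×1.14)/(47.7+1.14) = 1.113 Ω
R_total = R_p + 6.80 = 1.113 + 6.80 = 7.913 Ω
I = V / R_total = 154 / 7.913 = 19.46 A
R_C carries the full series current, so P = I²R.
P_R_C = (19.46)² × 6.80 = 2575 W

2580 W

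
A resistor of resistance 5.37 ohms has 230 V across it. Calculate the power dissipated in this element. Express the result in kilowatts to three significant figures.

V and R are stated; P = V²/R avoids computing the current.
P = (230 V)² / 5.37 Ω = 9851 W

9.85 kW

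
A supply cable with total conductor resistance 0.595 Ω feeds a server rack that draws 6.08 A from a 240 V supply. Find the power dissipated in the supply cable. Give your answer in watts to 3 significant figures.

Only the current and the line resistance are needed for the I²R loss.
The supply cable carries the full 6.08 A.
P_line = I² R_line = (6.080)² × 0.595 = 22.00 W

22.0 W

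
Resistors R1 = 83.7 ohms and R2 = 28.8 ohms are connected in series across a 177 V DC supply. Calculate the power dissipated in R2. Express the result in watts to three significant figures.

71.3 W

Since the resistors are in series they all carry the loop current I = V/R_total; the power in any one is I²R.
R_total = 83.7 + 28.8 = 112.5 Ω
I = V / R_total = 177 / 112.5 = 1.573 A
P_R2 = I² × R2 = (1.573)² × 28.8 = 71.29 W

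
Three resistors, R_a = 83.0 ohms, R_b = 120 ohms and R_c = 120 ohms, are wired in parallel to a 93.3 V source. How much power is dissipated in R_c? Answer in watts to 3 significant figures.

72.5 W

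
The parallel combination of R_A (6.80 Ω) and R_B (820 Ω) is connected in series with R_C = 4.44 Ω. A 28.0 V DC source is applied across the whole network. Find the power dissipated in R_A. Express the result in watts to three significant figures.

41.9 W

Combine R_A and R_B into their parallel equivalent first, reducing the network to two series resistors.
R_p = (6.80×820)/(6.80+820) = 6.744 Ω
R_total = R_p + 4.44 = 6.744 + 4.44 = 11.18 Ω
I = V / R_total = 28.0 / 11.18 = 2.504 A
Voltage across the parallel pair: V_p = I × R_p = 2.504 × 6.744 = 16.88 V
R_A has V_p across it, so P = V_p²/R_A.
P_R_A = (16.88)² / 6.80 = 41.92 W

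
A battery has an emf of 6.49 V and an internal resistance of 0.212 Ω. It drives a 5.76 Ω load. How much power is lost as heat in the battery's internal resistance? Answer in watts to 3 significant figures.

0.250 W

The internal resistance carries the same current as the load; P_int = I²r.
I = ε / (r + R) = 6.49 / (0.212 + 5.76) = 1.087 A
P_int = I² r = (1.087)² × 0.212 = 0.2504 W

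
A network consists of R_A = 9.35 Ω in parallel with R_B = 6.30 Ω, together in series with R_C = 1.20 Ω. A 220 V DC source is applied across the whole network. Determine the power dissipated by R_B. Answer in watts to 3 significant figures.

4420 W

Reduce the parallel combination to a single R_p; the circuit then becomes R_p in series with the remaining resistor.
R_p = (9.35×6.30)/(9.35+6.30) = 3.764 Ω
R_total = R_p + 1.20 = 3.764 + 1.20 = 4.964 Ω
I = V / R_total = 220 / 4.964 = 44.32 A
Voltage across the parallel pair: V_p = I × R_p = 44.32 × 3.764 = 166.8 V
R_B sits across V_p; its power is V_p²/R.
P_R_B = (166.8)² / 6.30 = 4417 W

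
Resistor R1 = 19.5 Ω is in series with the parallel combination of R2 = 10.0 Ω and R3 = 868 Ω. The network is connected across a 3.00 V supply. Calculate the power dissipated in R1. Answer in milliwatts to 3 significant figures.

Reduce the parallel pair to R_p first; the network is then a simple series string.
R_p = (10.0×868)/(10.0+868) = 9.886 Ω
R_total = 19.5 + 9.886 = 29.39 Ω
I = V / R_total = 3.00 / 29.39 = 0.1021 A
R1 is in the main series path, so its power is I²R1.
P_R1 = (0.1021)² × 19.5 = 0.2032 W

203 mW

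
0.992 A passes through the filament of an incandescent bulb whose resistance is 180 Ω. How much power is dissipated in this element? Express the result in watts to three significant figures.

177 W

The current through and the resistance of the element are both given; use P = I²R.
P = (0.9920 A)² × 180 Ω = 177.1 W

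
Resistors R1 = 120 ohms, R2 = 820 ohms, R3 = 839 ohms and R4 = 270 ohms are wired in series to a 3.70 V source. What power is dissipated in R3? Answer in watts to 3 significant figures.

Since the resistors are in series they all carry the loop current I = V/R_total; the power in any one is I²R.
R_total = 120 + 820 + 839 + 270 = 2049 Ω
I = V / R_total = 3.70 / 2049 = 0.001806 A
P_R3 = I² × R3 = (0.001806)² × 839 = 0.002736 W

0.00274 W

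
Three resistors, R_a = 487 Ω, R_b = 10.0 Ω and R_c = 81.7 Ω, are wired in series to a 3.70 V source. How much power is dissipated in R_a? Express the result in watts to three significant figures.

0.0199 W

Since the resistors are in series they all carry the loop current I = V/R_total; the power in any one is I²R.
R_total = 487 + 10.0 + 81.7 = 578.7 Ω
I = V / R_total = 3.70 / 578.7 = 0.006394 A
P_R_a = I² × R_a = (0.006394)² × 487 = 0.01991 W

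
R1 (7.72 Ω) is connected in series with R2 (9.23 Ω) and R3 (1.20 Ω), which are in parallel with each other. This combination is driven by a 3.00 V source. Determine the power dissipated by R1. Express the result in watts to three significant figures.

Replace R2 and R3 with their parallel equivalent so the circuit becomes R1 in series with R_p.
R_p = (9.23×1.20)/(9.23+1.20) = 1.062 Ω
R_total = 7.72 + 1.062 = 8.782 Ω
I = V / R_total = 3.00 / 8.782 = 0.3416 A
All the current flows through R1; use P = I²R.
P_R1 = (0.3416)² × 7.72 = 0.9009 W

0.901 W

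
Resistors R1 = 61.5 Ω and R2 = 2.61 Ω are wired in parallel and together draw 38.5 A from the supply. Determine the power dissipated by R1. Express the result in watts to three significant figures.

151 W

The branches share the same voltage, but only the total current is given — find V from the equivalent resistance first.
1/R_eq = 1/61.5 + 1/2.61 ⇒ R_eq = 2.504 Ω
V = I_total × R_eq = 38.50 × 2.504 = 96.39 V
P_R1 = V² / R1 = (96.39)² / 61.5 = 151.1 W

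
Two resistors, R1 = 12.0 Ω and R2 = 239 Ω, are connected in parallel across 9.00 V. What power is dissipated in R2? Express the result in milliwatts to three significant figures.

339 mW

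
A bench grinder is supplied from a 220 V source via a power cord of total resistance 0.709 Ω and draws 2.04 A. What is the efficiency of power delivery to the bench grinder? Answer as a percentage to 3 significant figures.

99.3 %

The power cord carries the full 2.04 A.
P_line = I² R_line = (2.040)² × 0.709 = 2.951 W
P_source = V I = 220 × 2.040 = 448.8 W; P_load = 445.8 W
η = P_load / P_source = 445.8 / 448.8 = 0.9934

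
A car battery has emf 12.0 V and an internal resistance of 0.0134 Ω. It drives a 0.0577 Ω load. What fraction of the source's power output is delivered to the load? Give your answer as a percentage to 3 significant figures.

η = P_load/(P_load+P_int) = I²R/(I²R+I²r) = R/(R+r) — the I² cancels for series elements.
η = R / (R + r) = 0.0577 / (0.0577 + 0.0134) = 0.8115

81.2 %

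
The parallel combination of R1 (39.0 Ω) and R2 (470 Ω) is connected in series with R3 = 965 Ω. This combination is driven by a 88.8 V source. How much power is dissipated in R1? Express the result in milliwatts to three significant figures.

262 mW

Combine R1 and R2 into their parallel equivalent first, reducing the network to two series resistors.
R_p = (39.0×470)/(39.0+470) = 36.01 Ω
R_total = R_p + 965 = 36.01 + 965 = 1001 Ω
I = V / R_total = 88.8 / 1001 = 0.08871 A
Voltage across the parallel pair: V_p = I × R_p = 0.08871 × 36.01 = 3.195 V
Use P = V²/R for R1 with V = V_p.
P_R1 = (3.195)² / 39.0 = 0.2617 W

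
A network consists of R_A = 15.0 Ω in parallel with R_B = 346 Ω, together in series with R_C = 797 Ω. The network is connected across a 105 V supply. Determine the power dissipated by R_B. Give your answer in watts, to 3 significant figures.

Collapse the R_A‖R_B pair into one equivalent R_p; then R_p and R_C form a series string.
R_p = (15.0×346)/(15.0+346) = 14.38 Ω
R_total = R_p + 797 = 14.38 + 797 = 811.4 Ω
I = V / R_total = 105 / 811.4 = 0.1294 A
Voltage across the parallel pair: V_p = I × R_p = 0.1294 × 14.38 = 1.860 V
R_B has V_p across it, so P = V_p²/R_B.
P_R_B = (1.860)² / 346 = 0.01000 W

0.0100 W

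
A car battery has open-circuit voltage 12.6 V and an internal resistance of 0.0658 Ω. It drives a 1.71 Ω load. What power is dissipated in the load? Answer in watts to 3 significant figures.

86.1 W

The internal resistance and the load are in series, so the same I flows through both; get I from ε/(r+R), then I²R for the load.
I = ε / (r + R) = 12.6 / (0.0658 + 1.71) = 7.095 A
P_load = I² R = (7.095)² × 1.71 = 86.09 W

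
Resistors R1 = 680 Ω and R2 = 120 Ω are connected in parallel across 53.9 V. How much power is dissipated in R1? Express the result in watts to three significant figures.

Every branch has 53.9 V across it, so for R1 the power is simply V²/R.
P_R1 = V² / R1 = (53.9)² / 680 Ω = 4.272 W

4.27 W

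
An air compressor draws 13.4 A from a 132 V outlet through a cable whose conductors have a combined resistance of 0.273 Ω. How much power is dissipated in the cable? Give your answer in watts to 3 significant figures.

Only the current and the line resistance are needed for the I²R loss.
The cable carries the full 13.4 A.
P_line = I² R_line = (13.40)² × 0.273 = 49.02 W

49.0 W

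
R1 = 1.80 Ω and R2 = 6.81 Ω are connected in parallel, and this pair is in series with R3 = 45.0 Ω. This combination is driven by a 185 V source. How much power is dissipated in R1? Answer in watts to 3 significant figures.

Combine R1 and R2 into their parallel equivalent first, reducing the network to two series resistors.
R_p = (1.80×6.81)/(1.80+6.81) = 1.424 Ω
R_total = R_p + 45.0 = 1.424 + 45.0 = 46.42 Ω
I = V / R_total = 185 / 46.42 = 3.985 A
Voltage across the parallel pair: V_p = I × R_p = 3.985 × 1.424 = 5.673 V
Use P = V²/R for R1 with V = V_p.
P_R1 = (5.673)² / 1.80 = 17.88 W

17.9 W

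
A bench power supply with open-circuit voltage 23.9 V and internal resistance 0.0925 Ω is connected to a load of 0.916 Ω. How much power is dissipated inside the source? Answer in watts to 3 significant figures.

52.0 W

The internal resistance carries the same current as the load; P_int = I²r.
I = ε / (r + R) = 23.9 / (0.0925 + 0.916) = 23.70 A
P_int = I² r = (23.70)² × 0.0925 = 51.95 W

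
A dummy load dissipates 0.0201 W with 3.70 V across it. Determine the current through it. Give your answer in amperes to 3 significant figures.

0.00543 A

From P = V I = I²R = V²/R, with the two given quantities we get I = P / V.
I = 0.0201 / 3.70 = 0.005432 A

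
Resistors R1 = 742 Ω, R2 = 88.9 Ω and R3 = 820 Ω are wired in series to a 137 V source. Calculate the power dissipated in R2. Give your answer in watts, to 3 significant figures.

0.612 W

Since the resistors are in series they all carry the loop current I = V/R_total; the power in any one is I²R.
R_total = 742 + 88.9 + 820 = 1651 Ω
I = V / R_total = 137 / 1651 = 0.08299 A
P_R2 = I² × R2 = (0.08299)² × 88.9 = 0.6122 W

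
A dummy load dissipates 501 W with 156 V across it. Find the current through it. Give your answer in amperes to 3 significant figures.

Rearranging the power relation for the two known quantities gives I = P / V.
I = 501 / 156 = 3.212 A

3.21 A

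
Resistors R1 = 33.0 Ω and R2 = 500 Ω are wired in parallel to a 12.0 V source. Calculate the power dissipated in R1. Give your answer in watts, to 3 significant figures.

The supply voltage appears across each parallel branch — just use P = V²/R1.
P_R1 = V² / R1 = (12.0)² / 33.0 Ω = 4.364 W

4.36 W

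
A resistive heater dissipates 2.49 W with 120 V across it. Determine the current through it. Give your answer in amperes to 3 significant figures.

0.0208 A

Rearranging the power relation for the two known quantities gives I = P / V.
I = 2.49 / 120 = 0.02075 A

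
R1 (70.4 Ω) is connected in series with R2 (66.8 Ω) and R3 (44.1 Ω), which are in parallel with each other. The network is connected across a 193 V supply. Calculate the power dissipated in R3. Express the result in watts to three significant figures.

63.4 W

First combine the parallel branches into one equivalent R_p, then R1 + R_p is a series pair.
R_p = (66.8×44.1)/(66.8+44.1) = 26.56 Ω
R_total = 70.4 + 26.56 = 96.96 Ω
I = V / R_total = 193 / 96.96 = 1.990 A
Voltage across the parallel pair: V_p = I × R_p = 1.990 × 26.56 = 52.87 V
With V_p across R3, its power is V_p²/R3.
P_R3 = (52.87)² / 44.1 = 63.39 W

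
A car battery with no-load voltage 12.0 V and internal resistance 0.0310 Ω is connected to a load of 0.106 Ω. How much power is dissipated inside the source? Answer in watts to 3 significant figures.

r is in series with the load, so it carries the full circuit current — the loss in it is I²r.
I = ε / (r + R) = 12.0 / (0.0310 + 0.106) = 87.59 A
P_int = I² r = (87.59)² × 0.0310 = 237.8 W

238 W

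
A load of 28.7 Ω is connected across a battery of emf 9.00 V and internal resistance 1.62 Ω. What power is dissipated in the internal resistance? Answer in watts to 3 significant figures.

Internal loss is I²r, with I set by the total series resistance r+R.
I = ε / (r + R) = 9.00 / (1.62 + 28.7) = 0.2968 A
P_int = I² r = (0.2968)² × 1.62 = 0.1427 W

0.143 W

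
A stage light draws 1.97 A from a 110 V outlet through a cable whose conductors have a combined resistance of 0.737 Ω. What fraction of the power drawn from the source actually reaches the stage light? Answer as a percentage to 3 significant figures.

98.7 %

The cable carries the full 1.97 A.
P_line = I² R_line = (1.970)² × 0.737 = 2.860 W
P_source = V I = 110 × 1.970 = 216.7 W; P_load = 213.8 W
η = P_load / P_source = 213.8 / 216.7 = 0.9868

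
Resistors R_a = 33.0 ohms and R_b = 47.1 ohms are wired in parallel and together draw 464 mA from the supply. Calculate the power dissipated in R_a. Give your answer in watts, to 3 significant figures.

2.46 W

Only the total current is stated, so first find the parallel equivalent to get the voltage across the combination.
1/R_eq = 1/33.0 + 1/47.1 ⇒ R_eq = 19.40 Ω
V = I_total × R_eq = 0.4640 × 19.40 = 9.004 V
P_R_a = V² / R_a = (9.004)² / 33.0 = 2.457 W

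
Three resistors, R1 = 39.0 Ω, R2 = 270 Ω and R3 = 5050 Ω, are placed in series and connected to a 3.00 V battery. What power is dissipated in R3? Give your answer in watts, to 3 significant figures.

0.00158 W

Since the resistors are in series they all carry the loop current I = V/R_total; the power in any one is I²R.
R_total = 39.0 + 270 + 5050 = 5359 Ω
I = V / R_total = 3.00 / 5359 = 0.0005598 A
P_R3 = I² × R3 = (0.0005598)² × 5050 = 0.001583 W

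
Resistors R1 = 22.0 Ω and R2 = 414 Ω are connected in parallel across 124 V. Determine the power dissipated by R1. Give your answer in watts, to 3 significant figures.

699 W

Every branch has 124 V across it, so for R1 the power is simply V²/R.
P_R1 = V² / R1 = (124)² / 22.0 Ω = 698.9 W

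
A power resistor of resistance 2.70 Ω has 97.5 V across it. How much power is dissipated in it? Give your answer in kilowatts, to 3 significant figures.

We know the drop across the element and its resistance — P = V²/R, one step.
P = (97.5 V)² / 2.70 Ω = 3521 W

3.52 kW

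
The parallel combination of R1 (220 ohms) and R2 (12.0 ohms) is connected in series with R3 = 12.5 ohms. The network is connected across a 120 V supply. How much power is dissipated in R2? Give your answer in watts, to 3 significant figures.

Collapse the R1‖R2 pair into one equivalent R_p; then R_p and R3 form a series string.
R_p = (220×12.0)/(220+12.0) = 11.38 Ω
R_total = R_p + 12.5 = 11.38 + 12.5 = 23.88 Ω
I = V / R_total = 120 / 23.88 = 5.025 A
Voltage across the parallel pair: V_p = I × R_p = 5.025 × 11.38 = 57.18 V
R2 sits across V_p; its power is V_p²/R.
P_R2 = (57.18)² / 12.0 = 272.5 W

273 W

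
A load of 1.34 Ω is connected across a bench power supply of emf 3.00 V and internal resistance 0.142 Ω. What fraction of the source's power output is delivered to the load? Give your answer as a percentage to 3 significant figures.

The source delivers εI, of which I²R reaches the load and I²r is lost; since I is common, η = R/(R+r).
η = R / (R + r) = 1.34 / (1.34 + 0.142) = 0.9042

90.4 %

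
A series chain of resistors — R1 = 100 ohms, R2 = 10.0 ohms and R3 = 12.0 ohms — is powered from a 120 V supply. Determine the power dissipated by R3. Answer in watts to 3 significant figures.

11.6 W

The current is common to all series resistors; compute it, then apply P = I²R for the target.
R_total = 100 + 10.0 + 12.0 = 122.0 Ω
I = V / R_total = 120 / 122.0 = 0.9836 A
P_R3 = I² × R3 = (0.9836)² × 12.0 = 11.61 W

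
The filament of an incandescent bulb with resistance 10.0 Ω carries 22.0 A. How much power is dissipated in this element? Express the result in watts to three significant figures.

4840 W

With I and R stated, P = I²R applies in one step.
P = (22.00 A)² × 10.0 Ω = 4840 W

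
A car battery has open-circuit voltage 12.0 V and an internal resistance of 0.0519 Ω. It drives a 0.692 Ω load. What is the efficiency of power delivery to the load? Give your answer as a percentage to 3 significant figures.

93.0 %

The source delivers εI, of which I²R reaches the load and I²r is lost; since I is common, η = R/(R+r).
η = R / (R + r) = 0.692 / (0.692 + 0.0519) = 0.9302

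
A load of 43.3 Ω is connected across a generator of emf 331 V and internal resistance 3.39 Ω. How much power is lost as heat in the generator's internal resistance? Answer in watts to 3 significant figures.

The source's internal resistance is just another series element carrying I; its dissipation is I²r.
I = ε / (r + R) = 331 / (3.39 + 43.3) = 7.089 A
P_int = I² r = (7.089)² × 3.39 = 170.4 W

170 W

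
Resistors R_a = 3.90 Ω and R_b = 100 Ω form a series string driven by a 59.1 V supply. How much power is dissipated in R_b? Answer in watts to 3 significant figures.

Series elements share the same current, so find I first, then use P = I²R.
R_total = 3.90 + 100 = 103.9 Ω
I = V / R_total = 59.1 / 103.9 = 0.5688 A
P_R_b = I² × R_b = (0.5688)² × 100 = 32.36 W

32.4 W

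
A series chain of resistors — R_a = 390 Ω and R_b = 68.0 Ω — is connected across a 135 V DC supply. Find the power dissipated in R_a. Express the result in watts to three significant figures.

33.9 W

In a series string the same current flows through every resistor — find that current, then P = I²R for the one we want.
R_total = 390 + 68.0 = 458.0 Ω
I = V / R_total = 135 / 458.0 = 0.2948 A
P_R_a = I² × R_a = (0.2948)² × 390 = 33.88 W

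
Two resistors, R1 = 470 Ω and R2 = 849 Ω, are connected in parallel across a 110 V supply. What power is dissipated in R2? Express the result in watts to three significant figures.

The supply voltage appears across each parallel branch — just use P = V²/R2.
P_R2 = V² / R2 = (110)² / 849 Ω = 14.25 W

14.3 W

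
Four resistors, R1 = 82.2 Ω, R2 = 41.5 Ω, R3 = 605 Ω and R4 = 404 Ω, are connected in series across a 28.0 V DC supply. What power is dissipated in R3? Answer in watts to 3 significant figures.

0.370 W

The current is common to all series resistors; compute it, then apply P = I²R for the target.
R_total = 82.2 + 41.5 + 605 + 404 = 1133 Ω
I = V / R_total = 28.0 / 1133 = 0.02472 A
P_R3 = I² × R3 = (0.02472)² × 605 = 0.3697 W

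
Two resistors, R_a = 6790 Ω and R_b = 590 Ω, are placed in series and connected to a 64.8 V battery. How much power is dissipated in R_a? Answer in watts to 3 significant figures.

0.523 W

In a series string the same current flows through every resistor — find that current, then P = I²R for the one we want.
R_total = 6790 + 590 = 7380 Ω
I = V / R_total = 64.8 / 7380 = 0.008780 A
P_R_a = I² × R_a = (0.008780)² × 6790 = 0.5235 W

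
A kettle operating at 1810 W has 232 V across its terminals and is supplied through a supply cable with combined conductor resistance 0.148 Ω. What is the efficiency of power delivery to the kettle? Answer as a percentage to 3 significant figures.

99.5 %

I = P / V = 1810 / 232 = 7.802 A through the supply cable.
P_line = I² R_line = (7.802)² × 0.148 = 9.008 W
P_source = P_load + P_line = 1810 + 9.008 = 1819 W
η = P_load / P_source = 1810 / 1819 = 0.9950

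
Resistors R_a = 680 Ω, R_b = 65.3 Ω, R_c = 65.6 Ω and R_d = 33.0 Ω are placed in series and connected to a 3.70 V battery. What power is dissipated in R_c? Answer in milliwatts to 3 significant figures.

1.26 mW

Every series element carries the same I. Get I from the total resistance, then P = I² × R_c.
R_total = 680 + 65.3 + 65.6 + 33.0 = 843.9 Ω
I = V / R_total = 3.70 / 843.9 = 0.004384 A
P_R_c = I² × R_c = (0.004384)² × 65.6 = 0.001261 W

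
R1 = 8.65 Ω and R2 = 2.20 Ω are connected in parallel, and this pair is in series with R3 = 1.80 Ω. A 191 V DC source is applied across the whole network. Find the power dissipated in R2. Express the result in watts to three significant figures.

Combine R1 and R2 into their parallel equivalent first, reducing the network to two series resistors.
R_p = (8.65×2.20)/(8.65+2.20) = 1.754 Ω
R_total = R_p + 1.80 = 1.754 + 1.80 = 3.554 Ω
I = V / R_total = 191 / 3.554 = 53.74 A
Voltage across the parallel pair: V_p = I × R_p = 53.74 × 1.754 = 94.26 V
Use P = V²/R for R2 with V = V_p.
P_R2 = (94.26)² / 2.20 = 4039 W

4040 W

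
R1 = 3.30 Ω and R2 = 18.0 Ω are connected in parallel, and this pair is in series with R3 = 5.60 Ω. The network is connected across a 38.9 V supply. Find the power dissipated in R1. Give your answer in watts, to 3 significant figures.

50.7 W

First find R_p for the parallel pair, then treat R_p + R3 as a series loop.
R_p = (3.30×18.0)/(3.30+18.0) = 2.789 Ω
R_total = R_p + 5.60 = 2.789 + 5.60 = 8.389 Ω
I = V / R_total = 38.9 / 8.389 = 4.637 A
Voltage across the parallel pair: V_p = I × R_p = 4.637 × 2.789 = 12.93 V
R1 has V_p across it, so P = V_p²/R1.
P_R1 = (12.93)² / 3.30 = 50.68 W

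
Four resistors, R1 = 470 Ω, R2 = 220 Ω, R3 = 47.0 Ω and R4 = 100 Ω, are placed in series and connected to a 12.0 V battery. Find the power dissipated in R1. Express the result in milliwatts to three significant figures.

96.6 mW

In a series string the same current flows through every resistor — find that current, then P = I²R for the one we want.
R_total = 470 + 220 + 47.0 + 100 = 837.0 Ω
I = V / R_total = 12.0 / 837.0 = 0.01434 A
P_R1 = I² × R1 = (0.01434)² × 470 = 0.09661 W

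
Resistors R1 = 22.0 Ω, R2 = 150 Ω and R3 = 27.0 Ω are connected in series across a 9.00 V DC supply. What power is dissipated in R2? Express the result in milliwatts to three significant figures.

In a series string the same current flows through every resistor — find that current, then P = I²R for the one we want.
R_total = 22.0 + 150 + 27.0 = 199.0 Ω
I = V / R_total = 9.00 / 199.0 = 0.04523 A
P_R2 = I² × R2 = (0.04523)² × 150 = 0.3068 W

307 mW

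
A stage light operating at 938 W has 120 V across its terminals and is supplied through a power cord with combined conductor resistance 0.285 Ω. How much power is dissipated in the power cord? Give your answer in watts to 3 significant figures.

17.4 W

Only the current and the line resistance are needed for the I²R loss.
I = P / V = 938 / 120 = 7.817 A through the power cord.
P_line = I² R_line = (7.817)² × 0.285 = 17.41 W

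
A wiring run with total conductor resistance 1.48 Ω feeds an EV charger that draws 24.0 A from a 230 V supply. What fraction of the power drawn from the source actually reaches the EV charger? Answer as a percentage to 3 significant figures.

84.6 %

The wiring run carries the full 24.0 A.
P_line = I² R_line = (24.00)² × 1.48 = 852.5 W
P_source = V I = 230 × 24.00 = 5520 W; P_load = 4668 W
η = P_load / P_source = 4668 / 5520 = 0.8456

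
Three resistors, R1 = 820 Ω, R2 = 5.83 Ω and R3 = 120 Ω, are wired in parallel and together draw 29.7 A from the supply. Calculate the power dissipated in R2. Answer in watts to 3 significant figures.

Only the total current is stated, so first find the parallel equivalent to get the voltage across the combination.
1/R_eq = 1/820 + 1/5.83 + 1/120 ⇒ R_eq = 5.522 Ω
V = I_total × R_eq = 29.70 × 5.522 = 164.0 V
P_R2 = V² / R2 = (164.0)² / 5.83 = 4614 W

4610 W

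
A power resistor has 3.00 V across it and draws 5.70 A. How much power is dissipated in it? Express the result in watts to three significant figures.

With V and I both given, power follows immediately from P = V I.
P = 3.00 V × 5.700 A = 17.10 W

17.1 W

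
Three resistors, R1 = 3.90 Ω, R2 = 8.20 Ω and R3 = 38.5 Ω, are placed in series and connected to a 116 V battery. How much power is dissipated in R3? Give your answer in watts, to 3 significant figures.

The current is common to all series resistors; compute it, then apply P = I²R for the target.
R_total = 3.90 + 8.20 + 38.5 = 50.60 Ω
I = V / R_total = 116 / 50.60 = 2.292 A
P_R3 = I² × R3 = (2.292)² × 38.5 = 202.3 W

202 W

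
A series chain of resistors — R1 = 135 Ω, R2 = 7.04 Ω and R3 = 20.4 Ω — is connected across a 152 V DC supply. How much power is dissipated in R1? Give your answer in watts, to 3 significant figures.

118 W

Series elements share the same current, so find I first, then use P = I²R.
R_total = 135 + 7.04 + 20.4 = 162.4 Ω
I = V / R_total = 152 / 162.4 = 0.9357 A
P_R1 = I² × R1 = (0.9357)² × 135 = 118.2 W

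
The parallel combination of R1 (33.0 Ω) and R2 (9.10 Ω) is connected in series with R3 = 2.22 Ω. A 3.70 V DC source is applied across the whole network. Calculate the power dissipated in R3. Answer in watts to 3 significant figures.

Collapse the R1‖R2 pair into one equivalent R_p; then R_p and R3 form a series string.
R_p = (33.0×9.10)/(33.0+9.10) = 7.133 Ω
R_total = R_p + 2.22 = 7.133 + 2.22 = 9.353 Ω
I = V / R_total = 3.70 / 9.353 = 0.3956 A
R3 carries the full series current, so P = I²R.
P_R3 = (0.3956)² × 2.22 = 0.3474 W

0.347 W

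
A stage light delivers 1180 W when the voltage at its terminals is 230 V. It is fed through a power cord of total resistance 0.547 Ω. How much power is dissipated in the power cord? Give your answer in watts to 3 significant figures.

14.4 W

Only the current and the line resistance are needed for the I²R loss.
I = P / V = 1180 / 230 = 5.130 A through the power cord.
P_line = I² R_line = (5.130)² × 0.547 = 14.40 W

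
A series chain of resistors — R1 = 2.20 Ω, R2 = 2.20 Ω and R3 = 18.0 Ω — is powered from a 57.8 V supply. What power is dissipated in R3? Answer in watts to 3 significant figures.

Since the resistors are in series they all carry the loop current I = V/R_total; the power in any one is I²R.
R_total = 2.20 + 2.20 + 18.0 = 22.40 Ω
I = V / R_total = 57.8 / 22.40 = 2.580 A
P_R3 = I² × R3 = (2.580)² × 18.0 = 119.8 W

120 W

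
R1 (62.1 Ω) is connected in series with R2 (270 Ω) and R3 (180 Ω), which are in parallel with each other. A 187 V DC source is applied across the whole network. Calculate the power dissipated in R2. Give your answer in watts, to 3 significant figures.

52.2 W

Replace R2 and R3 with their parallel equivalent so the circuit becomes R1 in series with R_p.
R_p = (270×180)/(270+180) = 108.0 Ω
R_total = 62.1 + 108.0 = 170.1 Ω
I = V / R_total = 187 / 170.1 = 1.099 A
Voltage across the parallel pair: V_p = I × R_p = 1.099 × 108.0 = 118.7 V
R2 sees V_p directly, so P = V_p² / R2.
P_R2 = (118.7)² / 270 = 52.21 W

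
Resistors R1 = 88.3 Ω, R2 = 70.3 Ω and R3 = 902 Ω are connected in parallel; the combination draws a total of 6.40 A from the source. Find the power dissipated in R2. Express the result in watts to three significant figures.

The branches share the same voltage, but only the total current is given — find V from the equivalent resistance first.
1/R_eq = 1/88.3 + 1/70.3 + 1/902 ⇒ R_eq = 37.51 Ω
V = I_total × R_eq = 6.400 × 37.51 = 240.1 V
P_R2 = V² / R2 = (240.1)² / 70.3 = 819.9 W

820 W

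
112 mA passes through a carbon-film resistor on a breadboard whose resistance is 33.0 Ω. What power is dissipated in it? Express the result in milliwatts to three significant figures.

414 mW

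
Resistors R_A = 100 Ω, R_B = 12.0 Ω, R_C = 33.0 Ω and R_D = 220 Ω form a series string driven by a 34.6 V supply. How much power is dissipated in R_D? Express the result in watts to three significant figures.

1.98 W

Since the resistors are in series they all carry the loop current I = V/R_total; the power in any one is I²R.
R_total = 100 + 12.0 + 33.0 + 220 = 365.0 Ω
I = V / R_total = 34.6 / 365.0 = 0.09479 A
P_R_D = I² × R_D = (0.09479)² × 220 = 1.977 W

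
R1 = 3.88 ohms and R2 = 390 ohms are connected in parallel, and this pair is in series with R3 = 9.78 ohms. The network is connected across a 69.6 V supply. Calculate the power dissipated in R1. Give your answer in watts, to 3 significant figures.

99.3 W

Combine R1 and R2 into their parallel equivalent first, reducing the network to two series resistors.
R_p = (3.88×390)/(3.88+390) = 3.842 Ω
R_total = R_p + 9.78 = 3.842 + 9.78 = 13.62 Ω
I = V / R_total = 69.6 / 13.62 = 5.109 A
Voltage across the parallel pair: V_p = I × R_p = 5.109 × 3.842 = 19.63 V
Use P = V²/R for R1 with V = V_p.
P_R1 = (19.63)² / 3.88 = 99.31 W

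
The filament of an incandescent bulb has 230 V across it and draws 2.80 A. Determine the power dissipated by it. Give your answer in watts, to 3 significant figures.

644 W

Since both terminal voltage and current are stated, P = V I gives the power in one step.
P = 230 V × 2.800 A = 644.0 W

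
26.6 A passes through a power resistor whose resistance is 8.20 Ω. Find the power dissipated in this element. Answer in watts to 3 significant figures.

Knowing I and R, the power is just I²R — no need to find V first.
P = (26.60 A)² × 8.20 Ω = 5802 W

5800 W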